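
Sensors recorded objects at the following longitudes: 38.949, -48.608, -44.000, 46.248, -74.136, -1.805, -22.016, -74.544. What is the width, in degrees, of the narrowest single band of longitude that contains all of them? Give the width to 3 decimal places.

120.792°

Sort the longitudes: -74.544°, -74.136°, -48.608°, -44.000°, -22.016°, -1.805°, +38.949°, +46.248°.
Eastward gaps between consecutive values (wrapping around): 0.408°, 25.528°, 4.608°, 21.984°, 20.211°, 40.754°, 7.299°, 239.208°.
Largest gap = 239.208° ⇒ minimal covering band is its complement: 360° − 239.208° = 120.792°.
Band runs from -74.544° eastward to +46.248°.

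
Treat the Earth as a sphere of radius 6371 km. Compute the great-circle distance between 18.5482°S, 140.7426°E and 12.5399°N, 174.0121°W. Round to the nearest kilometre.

Δλ = -174.0121 − 140.7426 = -314.7547°; wrapped into (−180°, 180°]: 45.2453°.
Δφ = 12.5399 − -18.5482 = 31.0881°.
a = sin²(Δφ/2) + cos φ₁ · cos φ₂ · sin²(Δλ/2) = 0.208744.
c = 2·atan2(√a, √(1−a)) = 0.94898 rad → d = 6371·c ≈ 6045.96 km.

6046 km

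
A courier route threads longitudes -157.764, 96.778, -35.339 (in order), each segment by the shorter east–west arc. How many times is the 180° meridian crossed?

Leg 1: -157.764° → +96.778°, shortest Δλ = -105.458° (west) — crosses 180°.
Leg 2: +96.778° → -35.339°, shortest Δλ = -132.117° (west) — does not cross 180°.
Total crossings: 1.

1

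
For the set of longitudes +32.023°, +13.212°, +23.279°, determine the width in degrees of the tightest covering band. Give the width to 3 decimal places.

18.811°

Sort the longitudes: +13.212°, +23.279°, +32.023°.
Eastward gaps between consecutive values (wrapping around): 10.067°, 8.744°, 341.189°.
Largest gap = 341.189° ⇒ minimal covering band is its complement: 360° − 341.189° = 18.811°.
Band runs from +13.212° eastward to +32.023°.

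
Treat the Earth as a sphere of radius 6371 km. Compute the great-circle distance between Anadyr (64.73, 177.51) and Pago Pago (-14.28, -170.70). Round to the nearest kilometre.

Δλ = -170.70 − 177.51 = -348.21°; wrapped into (−180°, 180°]: 11.79°.
Δφ = -14.28 − 64.73 = -79.01°.
a = sin²(Δφ/2) + cos φ₁ · cos φ₂ · sin²(Δλ/2) = 0.409045.
c = 2·atan2(√a, √(1−a)) = 1.38787 rad → d = 6371·c ≈ 8842.11 km.

8842 km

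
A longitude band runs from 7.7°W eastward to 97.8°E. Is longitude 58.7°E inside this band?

Band width going east from -7.7° to +97.8°: ((97.8 − -7.7) mod 360) = 105.5°.
Offset of +58.7° east of the west edge: ((58.7 − -7.7) mod 360) = 66.4°.
66.4° ≤ 105.5° ⇒ inside.

Yes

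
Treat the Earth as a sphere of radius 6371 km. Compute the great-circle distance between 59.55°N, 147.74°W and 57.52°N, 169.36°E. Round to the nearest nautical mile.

1326 nmi

Δλ = 169.36 − -147.74 = 317.10°; wrapped into (−180°, 180°]: -42.90°.
Δφ = 57.52 − 59.55 = -2.03°.
a = sin²(Δφ/2) + cos φ₁ · cos φ₂ · sin²(Δλ/2) = 0.036708.
c = 2·atan2(√a, √(1−a)) = 0.38557 rad → d = 6371·c ≈ 2456.46 km ≈ 1326.38 nmi.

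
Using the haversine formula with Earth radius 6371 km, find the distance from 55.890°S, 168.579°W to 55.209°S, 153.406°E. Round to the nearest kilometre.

Δλ = 153.406 − -168.579 = 321.985°; wrapped into (−180°, 180°]: -38.015°.
Δφ = -55.209 − -55.890 = 0.681°.
a = sin²(Δφ/2) + cos φ₁ · cos φ₂ · sin²(Δλ/2) = 0.033977.
c = 2·atan2(√a, √(1−a)) = 0.37078 rad → d = 6371·c ≈ 2362.21 km.

2362 km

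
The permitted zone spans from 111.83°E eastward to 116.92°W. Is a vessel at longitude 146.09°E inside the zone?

Band width going east from +111.83° to -116.92°: ((-116.92 − 111.83) mod 360) = 131.25°.
Offset of +146.09° east of the west edge: ((146.09 − 111.83) mod 360) = 34.26°.
34.26° ≤ 131.25° ⇒ inside.

Yes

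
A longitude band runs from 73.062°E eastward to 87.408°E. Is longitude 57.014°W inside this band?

No

Band width going east from +73.062° to +87.408°: ((87.408 − 73.062) mod 360) = 14.346°.
Offset of -57.014° east of the west edge: ((-57.014 − 73.062) mod 360) = 229.924°.
229.924° > 14.346° ⇒ outside.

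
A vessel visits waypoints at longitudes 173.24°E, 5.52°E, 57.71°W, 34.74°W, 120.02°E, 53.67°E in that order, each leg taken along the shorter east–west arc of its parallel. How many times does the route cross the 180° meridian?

0

Leg 1: +173.24° → +5.52°, shortest Δλ = -167.72° (west) — does not cross 180°.
Leg 2: +5.52° → -57.71°, shortest Δλ = -63.23° (west) — does not cross 180°.
Leg 3: -57.71° → -34.74°, shortest Δλ = 22.97° (east) — does not cross 180°.
Leg 4: -34.74° → +120.02°, shortest Δλ = 154.76° (east) — does not cross 180°.
Leg 5: +120.02° → +53.67°, shortest Δλ = -66.35° (west) — does not cross 180°.
Total crossings: 0.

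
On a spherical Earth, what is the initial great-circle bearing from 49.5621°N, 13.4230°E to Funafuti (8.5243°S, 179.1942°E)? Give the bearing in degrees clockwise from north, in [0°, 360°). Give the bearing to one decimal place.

21.0°

Δλ = 179.1942 − 13.4230 = 165.7712°.
θ = atan2( sin Δλ · cos φ₂ , cos φ₁ · sin φ₂ − sin φ₁ · cos φ₂ · cos Δλ )
  = atan2(0.24308, 0.63347) = 20.993° → normalised to [0°, 360°): 20.993°.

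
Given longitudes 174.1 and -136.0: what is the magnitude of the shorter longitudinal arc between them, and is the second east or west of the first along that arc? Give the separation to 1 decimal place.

49.9° east

Raw difference: -136.0 − 174.1 = -310.1°.
Normalise into (−180°, 180°]: -310.1° + 360° = 49.9°.
Positive ⇒ the second point lies to the east; separation 49.9°.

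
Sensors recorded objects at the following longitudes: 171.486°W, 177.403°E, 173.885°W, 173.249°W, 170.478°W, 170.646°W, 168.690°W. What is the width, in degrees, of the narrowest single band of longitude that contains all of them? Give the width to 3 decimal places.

Sort the longitudes: -173.885°, -173.249°, -171.486°, -170.646°, -170.478°, -168.690°, +177.403°.
Eastward gaps between consecutive values (wrapping around): 0.636°, 1.763°, 0.840°, 0.168°, 1.788°, 346.093°, 8.712°.
Largest gap = 346.093° ⇒ minimal covering band is its complement: 360° − 346.093° = 13.907°.
Band runs from +177.403° eastward to -168.690°, crossing the antimeridian.

13.907°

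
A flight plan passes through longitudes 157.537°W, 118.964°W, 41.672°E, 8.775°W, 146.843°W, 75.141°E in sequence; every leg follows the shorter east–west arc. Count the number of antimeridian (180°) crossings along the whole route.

Leg 1: -157.537° → -118.964°, shortest Δλ = 38.573° (east) — does not cross 180°.
Leg 2: -118.964° → +41.672°, shortest Δλ = 160.636° (east) — does not cross 180°.
Leg 3: +41.672° → -8.775°, shortest Δλ = -50.447° (west) — does not cross 180°.
Leg 4: -8.775° → -146.843°, shortest Δλ = -138.068° (west) — does not cross 180°.
Leg 5: -146.843° → +75.141°, shortest Δλ = -138.016° (west) — crosses 180°.
Total crossings: 1.

1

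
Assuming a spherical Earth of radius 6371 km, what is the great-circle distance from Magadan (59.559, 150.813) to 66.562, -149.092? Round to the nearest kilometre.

Δλ = -149.092 − 150.813 = -299.905°; wrapped into (−180°, 180°]: 60.095°.
Δφ = 66.562 − 59.559 = 7.003°.
a = sin²(Δφ/2) + cos φ₁ · cos φ₂ · sin²(Δλ/2) = 0.054256.
c = 2·atan2(√a, √(1−a)) = 0.47018 rad → d = 6371·c ≈ 2995.49 km.

2995 km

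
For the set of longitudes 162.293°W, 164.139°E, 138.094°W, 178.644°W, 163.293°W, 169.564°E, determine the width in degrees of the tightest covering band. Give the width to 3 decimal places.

57.767°

Sort the longitudes: -178.644°, -163.293°, -162.293°, -138.094°, +164.139°, +169.564°.
Eastward gaps between consecutive values (wrapping around): 15.351°, 1.000°, 24.199°, 302.233°, 5.425°, 11.792°.
Largest gap = 302.233° ⇒ minimal covering band is its complement: 360° − 302.233° = 57.767°.
Band runs from +164.139° eastward to -138.094°, crossing the antimeridian.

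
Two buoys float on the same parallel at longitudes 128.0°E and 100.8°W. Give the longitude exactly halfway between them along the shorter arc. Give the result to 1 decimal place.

166.4°W

Signed shortest Δλ from +128.0° to -100.8° is +131.2°.
Midpoint longitude = +128.0° + (+131.2°)/2 = +128.0° + 65.6° = +193.6°.
Normalise into (−180°, 180°]: -166.4°.
(The naïve average (+128.0 + -100.8)/2 = 13.6° is on the wrong side of the globe.)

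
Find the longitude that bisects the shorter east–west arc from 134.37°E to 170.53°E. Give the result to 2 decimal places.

152.45°E

Signed shortest Δλ from +134.37° to +170.53° is +36.16°.
Midpoint longitude = +134.37° + (+36.16°)/2 = +134.37° + 18.08° = +152.45°.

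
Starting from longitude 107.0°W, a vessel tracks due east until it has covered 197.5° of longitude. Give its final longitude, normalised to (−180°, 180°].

90.5°E

Start at -107.0°; shift +197.5° → +90.5°.
+90.5° already lies in (−180°, 180°].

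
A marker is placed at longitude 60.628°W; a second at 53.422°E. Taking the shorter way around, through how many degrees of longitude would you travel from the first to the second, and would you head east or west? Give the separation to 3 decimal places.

Raw difference: 53.422 − -60.628 = 114.05°.
Normalise into (−180°, 180°]: 114.05° stays 114.05°.
Positive ⇒ the second point lies to the east; separation 114.050°.

114.050° east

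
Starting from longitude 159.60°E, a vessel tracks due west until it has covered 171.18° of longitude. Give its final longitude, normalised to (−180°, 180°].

Start at +159.60°; shift −171.18° → -11.58°.
-11.58° already lies in (−180°, 180°].

11.58°W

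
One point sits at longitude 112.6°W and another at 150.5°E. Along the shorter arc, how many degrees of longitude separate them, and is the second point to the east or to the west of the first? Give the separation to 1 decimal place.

Raw difference: 150.5 − -112.6 = 263.1°.
Normalise into (−180°, 180°]: 263.1° − 360° = -96.9°.
Negative ⇒ the second point lies to the west; separation 96.9°.

96.9° west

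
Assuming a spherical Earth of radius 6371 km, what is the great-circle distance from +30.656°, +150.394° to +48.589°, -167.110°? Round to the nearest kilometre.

4079 km

Δλ = -167.110 − 150.394 = -317.504°; wrapped into (−180°, 180°]: 42.496°.
Δφ = 48.589 − 30.656 = 17.933°.
a = sin²(Δφ/2) + cos φ₁ · cos φ₂ · sin²(Δλ/2) = 0.099024.
c = 2·atan2(√a, √(1−a)) = 0.64024 rad → d = 6371·c ≈ 4078.98 km.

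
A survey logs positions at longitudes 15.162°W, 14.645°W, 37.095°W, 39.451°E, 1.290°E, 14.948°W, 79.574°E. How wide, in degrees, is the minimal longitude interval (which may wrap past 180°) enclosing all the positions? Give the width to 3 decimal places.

Sort the longitudes: -37.095°, -15.162°, -14.948°, -14.645°, +1.290°, +39.451°, +79.574°.
Eastward gaps between consecutive values (wrapping around): 21.933°, 0.214°, 0.303°, 15.935°, 38.161°, 40.123°, 243.331°.
Largest gap = 243.331° ⇒ minimal covering band is its complement: 360° − 243.331° = 116.669°.
Band runs from -37.095° eastward to +79.574°.

116.669°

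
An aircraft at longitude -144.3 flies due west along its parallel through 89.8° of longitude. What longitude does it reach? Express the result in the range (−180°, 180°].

Start at -144.3°; shift −89.8° → -234.1°.
-234.1° lies outside (−180°, 180°]; add 360° → +125.9°.

+125.9°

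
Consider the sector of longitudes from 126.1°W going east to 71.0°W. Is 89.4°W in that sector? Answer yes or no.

Band width going east from -126.1° to -71.0°: ((-71.0 − -126.1) mod 360) = 55.1°.
Offset of -89.4° east of the west edge: ((-89.4 − -126.1) mod 360) = 36.7°.
36.7° ≤ 55.1° ⇒ inside.

Yes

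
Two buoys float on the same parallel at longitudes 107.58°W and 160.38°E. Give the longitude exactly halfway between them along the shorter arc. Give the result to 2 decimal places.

153.60°W

Signed shortest Δλ from -107.58° to +160.38° is -92.04°.
Midpoint longitude = -107.58° + (-92.04°)/2 = -107.58° − 46.02° = -153.60°.
(The naïve average (-107.58 + +160.38)/2 = 26.4° is on the wrong side of the globe.)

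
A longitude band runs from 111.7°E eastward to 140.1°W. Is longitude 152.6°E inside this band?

Yes

Band width going east from +111.7° to -140.1°: ((-140.1 − 111.7) mod 360) = 108.2°.
Offset of +152.6° east of the west edge: ((152.6 − 111.7) mod 360) = 40.9°.
40.9° ≤ 108.2° ⇒ inside.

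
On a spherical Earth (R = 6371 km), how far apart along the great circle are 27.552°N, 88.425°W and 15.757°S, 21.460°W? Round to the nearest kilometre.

Δλ = -21.460 − -88.425 = 66.965°.
Δφ = -15.757 − 27.552 = -43.309°.
a = sin²(Δφ/2) + cos φ₁ · cos φ₂ · sin²(Δλ/2) = 0.395865.
c = 2·atan2(√a, √(1−a)) = 1.36099 rad → d = 6371·c ≈ 8670.87 km.

8671 km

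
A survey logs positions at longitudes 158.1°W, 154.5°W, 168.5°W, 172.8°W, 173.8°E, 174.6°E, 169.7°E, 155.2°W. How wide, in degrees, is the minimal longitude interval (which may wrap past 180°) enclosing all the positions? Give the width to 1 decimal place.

35.8°

Sort the longitudes: -172.8°, -168.5°, -158.1°, -155.2°, -154.5°, +169.7°, +173.8°, +174.6°.
Eastward gaps between consecutive values (wrapping around): 4.3°, 10.4°, 2.9°, 0.7°, 324.2°, 4.1°, 0.8°, 12.6°.
Largest gap = 324.2° ⇒ minimal covering band is its complement: 360° − 324.2° = 35.8°.
Band runs from +169.7° eastward to -154.5°, crossing the antimeridian.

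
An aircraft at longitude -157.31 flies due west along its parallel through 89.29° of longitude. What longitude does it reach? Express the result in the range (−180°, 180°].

+113.40°

Start at -157.31°; shift −89.29° → -246.60°.
-246.60° lies outside (−180°, 180°]; add 360° → +113.40°.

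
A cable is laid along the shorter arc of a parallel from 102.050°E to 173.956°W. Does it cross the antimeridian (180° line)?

Yes

Naïve |-173.956 − 102.050| = 276.006° > 180°, so the shorter arc goes the other way round — across 180°.
Signed shortest Δλ = ((-173.956 − 102.050 + 180) mod 360) − 180 = 83.994°.
Going east by 83.994° from +102.050° passes through 180° before reaching -173.956°.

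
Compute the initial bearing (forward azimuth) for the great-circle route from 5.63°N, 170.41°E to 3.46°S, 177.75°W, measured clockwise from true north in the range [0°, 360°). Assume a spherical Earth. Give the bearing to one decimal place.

127.3°

Δλ = -177.75 − 170.41 = -348.16°; wrapped into (−180°, 180°]: 11.84°.
θ = atan2( sin Δλ · cos φ₂ , cos φ₁ · sin φ₂ − sin φ₁ · cos φ₂ · cos Δλ )
  = atan2(0.20481, -0.15590) = 127.279° → normalised to [0°, 360°): 127.279°.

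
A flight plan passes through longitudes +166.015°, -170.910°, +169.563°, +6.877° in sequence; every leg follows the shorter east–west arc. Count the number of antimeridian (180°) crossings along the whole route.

Leg 1: +166.015° → -170.910°, shortest Δλ = 23.075° (east) — crosses 180°.
Leg 2: -170.910° → +169.563°, shortest Δλ = -19.527° (west) — crosses 180°.
Leg 3: +169.563° → +6.877°, shortest Δλ = -162.686° (west) — does not cross 180°.
Total crossings: 2.

2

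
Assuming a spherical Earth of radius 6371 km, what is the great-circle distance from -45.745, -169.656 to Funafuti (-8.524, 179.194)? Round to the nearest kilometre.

Δλ = 179.194 − -169.656 = 348.850°; wrapped into (−180°, 180°]: -11.150°.
Δφ = -8.524 − -45.745 = 37.221°.
a = sin²(Δφ/2) + cos φ₁ · cos φ₂ · sin²(Δλ/2) = 0.108359.
c = 2·atan2(√a, √(1−a)) = 0.67087 rad → d = 6371·c ≈ 4274.11 km.

4274 km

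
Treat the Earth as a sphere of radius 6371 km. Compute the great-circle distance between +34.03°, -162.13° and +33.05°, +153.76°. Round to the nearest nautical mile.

Δλ = 153.76 − -162.13 = 315.89°; wrapped into (−180°, 180°]: -44.11°.
Δφ = 33.05 − 34.03 = -0.98°.
a = sin²(Δφ/2) + cos φ₁ · cos φ₂ · sin²(Δλ/2) = 0.098017.
c = 2·atan2(√a, √(1−a)) = 0.63686 rad → d = 6371·c ≈ 4057.45 km ≈ 2190.85 nmi.

2191 nmi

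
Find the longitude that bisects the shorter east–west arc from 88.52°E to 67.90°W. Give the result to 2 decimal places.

Signed shortest Δλ from +88.52° to -67.90° is -156.42°.
Midpoint longitude = +88.52° + (-156.42°)/2 = +88.52° − 78.21° = +10.31°.

10.31°E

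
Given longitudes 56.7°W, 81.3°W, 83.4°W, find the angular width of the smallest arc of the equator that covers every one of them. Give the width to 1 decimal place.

26.7°

Sort the longitudes: -83.4°, -81.3°, -56.7°.
Eastward gaps between consecutive values (wrapping around): 2.1°, 24.6°, 333.3°.
Largest gap = 333.3° ⇒ minimal covering band is its complement: 360° − 333.3° = 26.7°.
Band runs from -83.4° eastward to -56.7°.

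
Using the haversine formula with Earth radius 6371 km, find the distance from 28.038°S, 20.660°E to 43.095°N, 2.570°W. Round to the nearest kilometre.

Δλ = -2.570 − 20.660 = -23.230°.
Δφ = 43.095 − -28.038 = 71.133°.
a = sin²(Δφ/2) + cos φ₁ · cos φ₂ · sin²(Δλ/2) = 0.364440.
c = 2·atan2(√a, √(1−a)) = 1.29624 rad → d = 6371·c ≈ 8258.34 km.

8258 km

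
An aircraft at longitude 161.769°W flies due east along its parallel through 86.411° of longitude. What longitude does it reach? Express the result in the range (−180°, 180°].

Start at -161.769°; shift +86.411° → -75.358°.
-75.358° already lies in (−180°, 180°].

75.358°W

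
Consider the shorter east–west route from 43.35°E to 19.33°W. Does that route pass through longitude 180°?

No

Signed shortest Δλ = ((-19.33 − 43.35 + 180) mod 360) − 180 = -62.68°.
Going west by 62.68° from +43.35° reaches -19.33° without touching 180°.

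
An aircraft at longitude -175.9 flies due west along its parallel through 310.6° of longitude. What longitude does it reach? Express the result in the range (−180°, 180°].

Start at -175.9°; shift −310.6° → -486.5°.
-486.5° lies outside (−180°, 180°]; add 360° → -126.5°.

-126.5°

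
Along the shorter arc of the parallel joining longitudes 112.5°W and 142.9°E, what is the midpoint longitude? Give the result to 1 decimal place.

Signed shortest Δλ from -112.5° to +142.9° is -104.6°.
Midpoint longitude = -112.5° + (-104.6°)/2 = -112.5° − 52.3° = -164.8°.
(The naïve average (-112.5 + +142.9)/2 = 15.2° is on the wrong side of the globe.)

164.8°W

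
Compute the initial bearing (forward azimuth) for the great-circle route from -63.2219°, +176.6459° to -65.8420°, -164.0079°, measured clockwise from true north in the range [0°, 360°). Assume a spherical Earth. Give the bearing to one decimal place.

116.1°

Δλ = -164.0079 − 176.6459 = -340.6538°; wrapped into (−180°, 180°]: 19.3462°.
θ = atan2( sin Δλ · cos φ₂ , cos φ₁ · sin φ₂ − sin φ₁ · cos φ₂ · cos Δλ )
  = atan2(0.13558, -0.06634) = 116.075° → normalised to [0°, 360°): 116.075°.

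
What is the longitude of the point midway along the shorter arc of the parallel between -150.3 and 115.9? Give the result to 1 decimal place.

+162.8°

Signed shortest Δλ from -150.3° to +115.9° is -93.8°.
Midpoint longitude = -150.3° + (-93.8°)/2 = -150.3° − 46.9° = -197.2°.
Normalise into (−180°, 180°]: +162.8°.
(The naïve average (-150.3 + +115.9)/2 = -17.2° is on the wrong side of the globe.)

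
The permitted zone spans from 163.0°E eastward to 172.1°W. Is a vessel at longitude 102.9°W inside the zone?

No

Band width going east from +163.0° to -172.1°: ((-172.1 − 163.0) mod 360) = 24.9°.
Offset of -102.9° east of the west edge: ((-102.9 − 163.0) mod 360) = 94.1°.
94.1° > 24.9° ⇒ outside.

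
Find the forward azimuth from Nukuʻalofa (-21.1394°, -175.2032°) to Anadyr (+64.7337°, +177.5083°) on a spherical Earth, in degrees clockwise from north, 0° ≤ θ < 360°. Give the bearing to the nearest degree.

357°

Δλ = 177.5083 − -175.2032 = 352.7115°; wrapped into (−180°, 180°]: -7.2885°.
θ = atan2( sin Δλ · cos φ₂ , cos φ₁ · sin φ₂ − sin φ₁ · cos φ₂ · cos Δλ )
  = atan2(-0.05415, 0.99616) = -3.111° → normalised to [0°, 360°): 356.889°.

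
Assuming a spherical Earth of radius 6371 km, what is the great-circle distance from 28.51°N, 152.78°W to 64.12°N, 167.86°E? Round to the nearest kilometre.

4831 km

Δλ = 167.86 − -152.78 = 320.64°; wrapped into (−180°, 180°]: -39.36°.
Δφ = 64.12 − 28.51 = 35.61°.
a = sin²(Δφ/2) + cos φ₁ · cos φ₂ · sin²(Δλ/2) = 0.137000.
c = 2·atan2(√a, √(1−a)) = 0.75831 rad → d = 6371·c ≈ 4831.19 km.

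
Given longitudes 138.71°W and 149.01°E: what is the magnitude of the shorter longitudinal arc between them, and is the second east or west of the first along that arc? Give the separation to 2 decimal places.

Raw difference: 149.01 − -138.71 = 287.72°.
Normalise into (−180°, 180°]: 287.72° − 360° = -72.28°.
Negative ⇒ the second point lies to the west; separation 72.28°.

72.28° west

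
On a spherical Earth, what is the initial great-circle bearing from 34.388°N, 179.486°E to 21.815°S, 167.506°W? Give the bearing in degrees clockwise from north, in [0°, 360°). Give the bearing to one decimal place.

Δλ = -167.506 − 179.486 = -346.992°; wrapped into (−180°, 180°]: 13.008°.
θ = atan2( sin Δλ · cos φ₂ , cos φ₁ · sin φ₂ − sin φ₁ · cos φ₂ · cos Δλ )
  = atan2(0.20897, -0.81756) = 165.662° → normalised to [0°, 360°): 165.662°.

165.7°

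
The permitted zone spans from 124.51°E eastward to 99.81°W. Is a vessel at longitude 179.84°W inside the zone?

Band width going east from +124.51° to -99.81°: ((-99.81 − 124.51) mod 360) = 135.68°.
Offset of -179.84° east of the west edge: ((-179.84 − 124.51) mod 360) = 55.65°.
55.65° ≤ 135.68° ⇒ inside.

Yes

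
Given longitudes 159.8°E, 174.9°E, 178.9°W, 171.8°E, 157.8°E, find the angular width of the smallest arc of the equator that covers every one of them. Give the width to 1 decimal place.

23.3°

Sort the longitudes: -178.9°, +157.8°, +159.8°, +171.8°, +174.9°.
Eastward gaps between consecutive values (wrapping around): 336.7°, 2.0°, 12.0°, 3.1°, 6.2°.
Largest gap = 336.7° ⇒ minimal covering band is its complement: 360° − 336.7° = 23.3°.
Band runs from +157.8° eastward to -178.9°, crossing the antimeridian.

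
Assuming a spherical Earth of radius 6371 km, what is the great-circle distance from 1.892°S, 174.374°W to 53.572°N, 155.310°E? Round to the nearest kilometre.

Δλ = 155.310 − -174.374 = 329.684°; wrapped into (−180°, 180°]: -30.316°.
Δφ = 53.572 − -1.892 = 55.464°.
a = sin²(Δφ/2) + cos φ₁ · cos φ₂ · sin²(Δλ/2) = 0.257116.
c = 2·atan2(√a, √(1−a)) = 1.06356 rad → d = 6371·c ≈ 6775.91 km.

6776 km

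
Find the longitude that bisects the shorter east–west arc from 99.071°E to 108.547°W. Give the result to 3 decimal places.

Signed shortest Δλ from +99.071° to -108.547° is +152.382°.
Midpoint longitude = +99.071° + (+152.382°)/2 = +99.071° + 76.191° = +175.262°.
(The naïve average (+99.071 + -108.547)/2 = -4.738° is on the wrong side of the globe.)

175.262°E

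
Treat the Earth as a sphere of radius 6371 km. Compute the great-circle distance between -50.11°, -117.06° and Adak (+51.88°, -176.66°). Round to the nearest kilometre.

12652 km

Δλ = -176.66 − -117.06 = -59.60°.
Δφ = 51.88 − -50.11 = 101.99°.
a = sin²(Δφ/2) + cos φ₁ · cos φ₂ · sin²(Δλ/2) = 0.701649.
c = 2·atan2(√a, √(1−a)) = 1.98591 rad → d = 6371·c ≈ 12652.26 km.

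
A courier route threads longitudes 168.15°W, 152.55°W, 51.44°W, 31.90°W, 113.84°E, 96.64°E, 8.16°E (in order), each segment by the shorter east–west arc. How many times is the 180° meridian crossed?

Leg 1: -168.15° → -152.55°, shortest Δλ = 15.6° (east) — does not cross 180°.
Leg 2: -152.55° → -51.44°, shortest Δλ = 101.11° (east) — does not cross 180°.
Leg 3: -51.44° → -31.90°, shortest Δλ = 19.54° (east) — does not cross 180°.
Leg 4: -31.90° → +113.84°, shortest Δλ = 145.74° (east) — does not cross 180°.
Leg 5: +113.84° → +96.64°, shortest Δλ = -17.2° (west) — does not cross 180°.
Leg 6: +96.64° → +8.16°, shortest Δλ = -88.48° (west) — does not cross 180°.
Total crossings: 0.

0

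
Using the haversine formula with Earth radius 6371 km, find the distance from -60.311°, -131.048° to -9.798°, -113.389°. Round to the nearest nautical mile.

Δλ = -113.389 − -131.048 = 17.659°.
Δφ = -9.798 − -60.311 = 50.513°.
a = sin²(Δφ/2) + cos φ₁ · cos φ₂ · sin²(Δλ/2) = 0.193548.
c = 2·atan2(√a, √(1−a)) = 0.91106 rad → d = 6371·c ≈ 5804.39 km ≈ 3134.12 nmi.

3134 nmi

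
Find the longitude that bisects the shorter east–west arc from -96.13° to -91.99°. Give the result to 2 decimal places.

-94.06°

Signed shortest Δλ from -96.13° to -91.99° is +4.14°.
Midpoint longitude = -96.13° + (+4.14°)/2 = -96.13° + 2.07° = -94.06°.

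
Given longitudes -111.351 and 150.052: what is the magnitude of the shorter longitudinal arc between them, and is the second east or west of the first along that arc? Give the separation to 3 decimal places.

98.597° west

Raw difference: 150.052 − -111.351 = 261.403°.
Normalise into (−180°, 180°]: 261.403° − 360° = -98.597°.
Negative ⇒ the second point lies to the west; separation 98.597°.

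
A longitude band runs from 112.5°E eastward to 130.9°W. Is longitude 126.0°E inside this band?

Yes

Band width going east from +112.5° to -130.9°: ((-130.9 − 112.5) mod 360) = 116.6°.
Offset of +126.0° east of the west edge: ((126.0 − 112.5) mod 360) = 13.5°.
13.5° ≤ 116.6° ⇒ inside.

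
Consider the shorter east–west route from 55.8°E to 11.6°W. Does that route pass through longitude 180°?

No

Signed shortest Δλ = ((-11.6 − 55.8 + 180) mod 360) − 180 = -67.4°.
Going west by 67.4° from +55.8° reaches -11.6° without touching 180°.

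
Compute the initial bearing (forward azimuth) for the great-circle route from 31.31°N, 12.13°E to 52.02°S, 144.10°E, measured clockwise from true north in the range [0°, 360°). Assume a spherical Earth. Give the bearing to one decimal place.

Δλ = 144.10 − 12.13 = 131.97°.
θ = atan2( sin Δλ · cos φ₂ , cos φ₁ · sin φ₂ − sin φ₁ · cos φ₂ · cos Δλ )
  = atan2(0.45754, -0.45957) = 135.127° → normalised to [0°, 360°): 135.127°.

135.1°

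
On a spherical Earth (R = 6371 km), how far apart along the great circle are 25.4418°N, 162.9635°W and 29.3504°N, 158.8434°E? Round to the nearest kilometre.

3779 km

Δλ = 158.8434 − -162.9635 = 321.8069°; wrapped into (−180°, 180°]: -38.1931°.
Δφ = 29.3504 − 25.4418 = 3.9086°.
a = sin²(Δφ/2) + cos φ₁ · cos φ₂ · sin²(Δλ/2) = 0.085411.
c = 2·atan2(√a, √(1−a)) = 0.59316 rad → d = 6371·c ≈ 3779.02 km.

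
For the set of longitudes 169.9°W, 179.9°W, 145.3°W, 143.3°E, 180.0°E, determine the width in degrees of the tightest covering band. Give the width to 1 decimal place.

71.4°

Sort the longitudes: -179.9°, -169.9°, -145.3°, +143.3°, +180.0°.
Eastward gaps between consecutive values (wrapping around): 10.0°, 24.6°, 288.6°, 36.7°, 0.1°.
Largest gap = 288.6° ⇒ minimal covering band is its complement: 360° − 288.6° = 71.4°.
Band runs from +143.3° eastward to -145.3°, crossing the antimeridian.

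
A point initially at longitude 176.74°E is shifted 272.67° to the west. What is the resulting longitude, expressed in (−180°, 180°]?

Start at +176.74°; shift −272.67° → -95.93°.
-95.93° already lies in (−180°, 180°].

95.93°W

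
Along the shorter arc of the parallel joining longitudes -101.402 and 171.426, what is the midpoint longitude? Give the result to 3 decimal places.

Signed shortest Δλ from -101.402° to +171.426° is -87.172°.
Midpoint longitude = -101.402° + (-87.172°)/2 = -101.402° − 43.586° = -144.988°.
(The naïve average (-101.402 + +171.426)/2 = 35.012° is on the wrong side of the globe.)

-144.988°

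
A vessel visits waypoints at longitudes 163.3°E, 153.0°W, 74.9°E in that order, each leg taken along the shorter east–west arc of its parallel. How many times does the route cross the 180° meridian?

2

Leg 1: +163.3° → -153.0°, shortest Δλ = 43.7° (east) — crosses 180°.
Leg 2: -153.0° → +74.9°, shortest Δλ = -132.1° (west) — crosses 180°.
Total crossings: 2.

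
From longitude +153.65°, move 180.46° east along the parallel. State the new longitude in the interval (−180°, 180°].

-25.89°

Start at +153.65°; shift +180.46° → +334.11°.
+334.11° lies outside (−180°, 180°]; subtract 360° → -25.89°.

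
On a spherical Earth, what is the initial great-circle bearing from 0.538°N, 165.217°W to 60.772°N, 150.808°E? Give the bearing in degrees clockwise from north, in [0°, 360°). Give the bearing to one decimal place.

338.7°

Δλ = 150.808 − -165.217 = 316.025°; wrapped into (−180°, 180°]: -43.975°.
θ = atan2( sin Δλ · cos φ₂ , cos φ₁ · sin φ₂ − sin φ₁ · cos φ₂ · cos Δλ )
  = atan2(-0.33904, 0.86935) = -21.305° → normalised to [0°, 360°): 338.695°.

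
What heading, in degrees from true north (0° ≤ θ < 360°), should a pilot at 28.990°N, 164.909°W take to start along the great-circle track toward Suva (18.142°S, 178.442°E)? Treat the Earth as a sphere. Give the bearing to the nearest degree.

201°

Δλ = 178.442 − -164.909 = 343.351°; wrapped into (−180°, 180°]: -16.649°.
θ = atan2( sin Δλ · cos φ₂ , cos φ₁ · sin φ₂ − sin φ₁ · cos φ₂ · cos Δλ )
  = atan2(-0.27226, -0.71362) = -159.117° → normalised to [0°, 360°): 200.883°.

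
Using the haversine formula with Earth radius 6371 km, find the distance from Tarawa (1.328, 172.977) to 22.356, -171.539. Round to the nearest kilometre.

Δλ = -171.539 − 172.977 = -344.516°; wrapped into (−180°, 180°]: 15.484°.
Δφ = 22.356 − 1.328 = 21.028°.
a = sin²(Δφ/2) + cos φ₁ · cos φ₂ · sin²(Δλ/2) = 0.050076.
c = 2·atan2(√a, √(1−a)) = 0.45138 rad → d = 6371·c ≈ 2875.72 km.

2876 km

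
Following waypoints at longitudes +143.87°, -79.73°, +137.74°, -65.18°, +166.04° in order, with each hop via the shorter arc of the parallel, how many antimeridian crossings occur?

4

Leg 1: +143.87° → -79.73°, shortest Δλ = 136.4° (east) — crosses 180°.
Leg 2: -79.73° → +137.74°, shortest Δλ = -142.53° (west) — crosses 180°.
Leg 3: +137.74° → -65.18°, shortest Δλ = 157.08° (east) — crosses 180°.
Leg 4: -65.18° → +166.04°, shortest Δλ = -128.78° (west) — crosses 180°.
Total crossings: 4.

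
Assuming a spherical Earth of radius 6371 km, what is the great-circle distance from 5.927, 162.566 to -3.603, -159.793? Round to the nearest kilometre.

Δλ = -159.793 − 162.566 = -322.359°; wrapped into (−180°, 180°]: 37.641°.
Δφ = -3.603 − 5.927 = -9.530°.
a = sin²(Δφ/2) + cos φ₁ · cos φ₂ · sin²(Δλ/2) = 0.110213.
c = 2·atan2(√a, √(1−a)) = 0.67681 rad → d = 6371·c ≈ 4311.96 km.

4312 km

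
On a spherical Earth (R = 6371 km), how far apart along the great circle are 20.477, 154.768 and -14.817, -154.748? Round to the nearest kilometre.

6768 km

Δλ = -154.748 − 154.768 = -309.516°; wrapped into (−180°, 180°]: 50.484°.
Δφ = -14.817 − 20.477 = -35.294°.
a = sin²(Δφ/2) + cos φ₁ · cos φ₂ · sin²(Δλ/2) = 0.256598.
c = 2·atan2(√a, √(1−a)) = 1.06237 rad → d = 6371·c ≈ 6768.36 km.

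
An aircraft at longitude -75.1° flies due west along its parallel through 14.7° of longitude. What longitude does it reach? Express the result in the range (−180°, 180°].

-89.8°

Start at -75.1°; shift −14.7° → -89.8°.
-89.8° already lies in (−180°, 180°].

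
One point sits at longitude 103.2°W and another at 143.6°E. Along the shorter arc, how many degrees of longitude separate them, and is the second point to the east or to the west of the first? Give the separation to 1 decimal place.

113.2° west

Raw difference: 143.6 − -103.2 = 246.8°.
Normalise into (−180°, 180°]: 246.8° − 360° = -113.2°.
Negative ⇒ the second point lies to the west; separation 113.2°.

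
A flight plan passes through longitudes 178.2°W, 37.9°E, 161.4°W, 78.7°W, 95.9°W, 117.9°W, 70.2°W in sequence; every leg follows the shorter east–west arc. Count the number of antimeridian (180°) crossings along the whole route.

Leg 1: -178.2° → +37.9°, shortest Δλ = -143.9° (west) — crosses 180°.
Leg 2: +37.9° → -161.4°, shortest Δλ = 160.7° (east) — crosses 180°.
Leg 3: -161.4° → -78.7°, shortest Δλ = 82.7° (east) — does not cross 180°.
Leg 4: -78.7° → -95.9°, shortest Δλ = -17.2° (west) — does not cross 180°.
Leg 5: -95.9° → -117.9°, shortest Δλ = -22.0° (west) — does not cross 180°.
Leg 6: -117.9° → -70.2°, shortest Δλ = 47.7° (east) — does not cross 180°.
Total crossings: 2.

2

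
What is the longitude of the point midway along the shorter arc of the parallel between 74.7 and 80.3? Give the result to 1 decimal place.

Signed shortest Δλ from +74.7° to +80.3° is +5.6°.
Midpoint longitude = +74.7° + (+5.6°)/2 = +74.7° + 2.8° = +77.5°.

+77.5°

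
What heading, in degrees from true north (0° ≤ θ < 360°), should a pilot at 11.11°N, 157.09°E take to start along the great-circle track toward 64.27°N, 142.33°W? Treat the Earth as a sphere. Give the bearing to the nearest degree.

24°

Δλ = -142.33 − 157.09 = -299.42°; wrapped into (−180°, 180°]: 60.58°.
θ = atan2( sin Δλ · cos φ₂ , cos φ₁ · sin φ₂ − sin φ₁ · cos φ₂ · cos Δλ )
  = atan2(0.37815, 0.84288) = 24.163° → normalised to [0°, 360°): 24.163°.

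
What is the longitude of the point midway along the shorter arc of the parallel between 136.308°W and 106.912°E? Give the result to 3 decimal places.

Signed shortest Δλ from -136.308° to +106.912° is -116.780°.
Midpoint longitude = -136.308° + (-116.780°)/2 = -136.308° − 58.390° = -194.698°.
Normalise into (−180°, 180°]: +165.302°.
(The naïve average (-136.308 + +106.912)/2 = -14.698° is on the wrong side of the globe.)

165.302°E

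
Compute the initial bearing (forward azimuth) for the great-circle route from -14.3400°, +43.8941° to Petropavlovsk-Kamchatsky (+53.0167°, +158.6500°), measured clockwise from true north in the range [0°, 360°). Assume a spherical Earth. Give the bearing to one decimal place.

Δλ = 158.6500 − 43.8941 = 114.7559°.
θ = atan2( sin Δλ · cos φ₂ , cos φ₁ · sin φ₂ − sin φ₁ · cos φ₂ · cos Δλ )
  = atan2(0.54630, 0.71153) = 37.516° → normalised to [0°, 360°): 37.516°.

37.5°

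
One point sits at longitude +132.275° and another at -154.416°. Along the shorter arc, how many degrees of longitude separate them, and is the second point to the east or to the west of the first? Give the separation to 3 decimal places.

73.309° east

Raw difference: -154.416 − 132.275 = -286.691°.
Normalise into (−180°, 180°]: -286.691° + 360° = 73.309°.
Positive ⇒ the second point lies to the east; separation 73.309°.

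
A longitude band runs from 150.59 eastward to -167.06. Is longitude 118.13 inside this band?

No

Band width going east from +150.59° to -167.06°: ((-167.06 − 150.59) mod 360) = 42.35°.
Offset of +118.13° east of the west edge: ((118.13 − 150.59) mod 360) = 327.54°.
327.54° > 42.35° ⇒ outside.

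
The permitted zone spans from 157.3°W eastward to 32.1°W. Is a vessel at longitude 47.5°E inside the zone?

Band width going east from -157.3° to -32.1°: ((-32.1 − -157.3) mod 360) = 125.2°.
Offset of +47.5° east of the west edge: ((47.5 − -157.3) mod 360) = 204.8°.
204.8° > 125.2° ⇒ outside.

No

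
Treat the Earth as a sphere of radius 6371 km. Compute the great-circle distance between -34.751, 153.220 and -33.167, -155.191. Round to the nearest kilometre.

Δλ = -155.191 − 153.220 = -308.411°; wrapped into (−180°, 180°]: 51.589°.
Δφ = -33.167 − -34.751 = 1.584°.
a = sin²(Δφ/2) + cos φ₁ · cos φ₂ · sin²(Δλ/2) = 0.130422.
c = 2·atan2(√a, √(1−a)) = 0.73898 rad → d = 6371·c ≈ 4708.04 km.

4708 km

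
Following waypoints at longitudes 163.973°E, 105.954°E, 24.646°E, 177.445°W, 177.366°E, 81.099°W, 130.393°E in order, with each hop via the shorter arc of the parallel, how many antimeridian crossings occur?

Leg 1: +163.973° → +105.954°, shortest Δλ = -58.019° (west) — does not cross 180°.
Leg 2: +105.954° → +24.646°, shortest Δλ = -81.308° (west) — does not cross 180°.
Leg 3: +24.646° → -177.445°, shortest Δλ = 157.909° (east) — crosses 180°.
Leg 4: -177.445° → +177.366°, shortest Δλ = -5.189° (west) — crosses 180°.
Leg 5: +177.366° → -81.099°, shortest Δλ = 101.535° (east) — crosses 180°.
Leg 6: -81.099° → +130.393°, shortest Δλ = -148.508° (west) — crosses 180°.
Total crossings: 4.

4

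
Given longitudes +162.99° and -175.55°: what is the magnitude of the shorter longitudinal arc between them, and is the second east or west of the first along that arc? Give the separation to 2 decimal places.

21.46° east

Raw difference: -175.55 − 162.99 = -338.54°.
Normalise into (−180°, 180°]: -338.54° + 360° = 21.46°.
Positive ⇒ the second point lies to the east; separation 21.46°.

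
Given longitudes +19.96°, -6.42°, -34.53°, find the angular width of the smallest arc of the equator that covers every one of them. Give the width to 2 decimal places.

54.49°

Sort the longitudes: -34.53°, -6.42°, +19.96°.
Eastward gaps between consecutive values (wrapping around): 28.11°, 26.38°, 305.51°.
Largest gap = 305.51° ⇒ minimal covering band is its complement: 360° − 305.51° = 54.49°.
Band runs from -34.53° eastward to +19.96°.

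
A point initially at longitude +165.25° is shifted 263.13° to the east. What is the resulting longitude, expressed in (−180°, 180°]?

+68.38°

Start at +165.25°; shift +263.13° → +428.38°.
+428.38° lies outside (−180°, 180°]; subtract 360° → +68.38°.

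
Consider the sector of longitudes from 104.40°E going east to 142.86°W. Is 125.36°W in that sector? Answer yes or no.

No

Band width going east from +104.40° to -142.86°: ((-142.86 − 104.40) mod 360) = 112.74°.
Offset of -125.36° east of the west edge: ((-125.36 − 104.40) mod 360) = 130.24°.
130.24° > 112.74° ⇒ outside.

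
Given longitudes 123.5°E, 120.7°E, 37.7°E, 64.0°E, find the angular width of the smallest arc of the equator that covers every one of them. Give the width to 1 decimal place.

Sort the longitudes: +37.7°, +64.0°, +120.7°, +123.5°.
Eastward gaps between consecutive values (wrapping around): 26.3°, 56.7°, 2.8°, 274.2°.
Largest gap = 274.2° ⇒ minimal covering band is its complement: 360° − 274.2° = 85.8°.
Band runs from +37.7° eastward to +123.5°.

85.8°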